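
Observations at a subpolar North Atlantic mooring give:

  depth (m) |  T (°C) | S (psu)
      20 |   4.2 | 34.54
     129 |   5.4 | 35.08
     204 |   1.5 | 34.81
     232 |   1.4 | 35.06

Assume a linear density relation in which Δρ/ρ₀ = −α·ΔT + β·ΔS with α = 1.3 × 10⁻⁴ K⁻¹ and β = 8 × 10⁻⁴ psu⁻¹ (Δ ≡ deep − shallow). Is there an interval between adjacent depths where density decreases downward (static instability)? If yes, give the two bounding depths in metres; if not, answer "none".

none

Evaluate Δρ/ρ₀ = −αΔT + βΔS across each adjacent pair:
  20–129 m: −αΔT+βΔS = −(1.3 × 10⁻⁴)(+1.2)+(8 × 10⁻⁴)(+0.54) = 2.8 × 10⁻⁴ → stable
  129–204 m: −αΔT+βΔS = −(1.3 × 10⁻⁴)(-3.9)+(8 × 10⁻⁴)(-0.27) = 2.9 × 10⁻⁴ → stable
  204–232 m: −αΔT+βΔS = −(1.3 × 10⁻⁴)(-0.1)+(8 × 10⁻⁴)(+0.25) = 2.1 × 10⁻⁴ → stable
Every interval has Δρ > 0: the column is stably stratified throughout.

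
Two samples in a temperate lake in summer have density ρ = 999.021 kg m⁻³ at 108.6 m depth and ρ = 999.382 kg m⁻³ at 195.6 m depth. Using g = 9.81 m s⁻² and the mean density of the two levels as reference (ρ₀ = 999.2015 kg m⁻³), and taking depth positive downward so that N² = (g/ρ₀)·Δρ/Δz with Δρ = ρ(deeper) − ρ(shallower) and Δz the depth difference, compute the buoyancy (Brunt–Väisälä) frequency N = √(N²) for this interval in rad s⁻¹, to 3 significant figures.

6.38 × 10⁻³ rad s⁻¹

Δρ = 999.382 − 999.021 = 0.361 kg m⁻³ over Δz = 195.6 − 108.6 = 87 m.
N² = (9.81/999.2015) × (0.361/87) = 4.0738 × 10⁻⁵ s⁻².
N = √(4.0738 × 10⁻⁵) = 6.3826 × 10⁻³ rad s⁻¹ ≈ 6.38 × 10⁻³ rad s⁻¹.
Since Δρ > 0 the layer is stably stratified.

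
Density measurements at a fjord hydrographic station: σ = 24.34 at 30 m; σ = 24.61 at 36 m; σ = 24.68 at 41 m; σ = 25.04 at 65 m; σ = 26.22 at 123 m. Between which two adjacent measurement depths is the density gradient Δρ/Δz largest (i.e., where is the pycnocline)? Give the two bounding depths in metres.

Compute the density gradient over each adjacent pair:
  30–36 m: Δρ/Δz = 0.27/6 = 0.045 kg m⁻⁴
  36–41 m: Δρ/Δz = 0.07/5 = 0.014 kg m⁻⁴
  41–65 m: Δρ/Δz = 0.36/24 = 0.015 kg m⁻⁴
  65–123 m: Δρ/Δz = 1.18/58 = 0.020 kg m⁻⁴
The largest gradient is in the 30–36 m interval — the pycnocline.

30–36 m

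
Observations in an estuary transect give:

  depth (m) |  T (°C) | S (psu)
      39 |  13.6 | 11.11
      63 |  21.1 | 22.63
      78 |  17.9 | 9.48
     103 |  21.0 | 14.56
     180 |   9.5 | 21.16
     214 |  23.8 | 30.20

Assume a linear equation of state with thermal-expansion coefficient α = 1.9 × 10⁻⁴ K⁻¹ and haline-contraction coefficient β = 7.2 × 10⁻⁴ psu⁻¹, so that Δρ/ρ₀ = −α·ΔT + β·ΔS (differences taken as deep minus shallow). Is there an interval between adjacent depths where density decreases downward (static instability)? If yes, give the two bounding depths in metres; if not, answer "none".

Evaluate Δρ/ρ₀ = −αΔT + βΔS across each adjacent pair:
  39–63 m: −αΔT+βΔS = −(1.9 × 10⁻⁴)(+7.5)+(7.2 × 10⁻⁴)(+11.52) = 6.9 × 10⁻³ → stable
  63–78 m: −αΔT+βΔS = −(1.9 × 10⁻⁴)(-3.2)+(7.2 × 10⁻⁴)(-13.15) = -8.9 × 10⁻³ → UNSTABLE
  78–103 m: −αΔT+βΔS = −(1.9 × 10⁻⁴)(+3.1)+(7.2 × 10⁻⁴)(+5.08) = 3.1 × 10⁻³ → stable
  103–180 m: −αΔT+βΔS = −(1.9 × 10⁻⁴)(-11.5)+(7.2 × 10⁻⁴)(+6.60) = 6.9 × 10⁻³ → stable
  180–214 m: −αΔT+βΔS = −(1.9 × 10⁻⁴)(+14.3)+(7.2 × 10⁻⁴)(+9.04) = 3.8 × 10⁻³ → stable
The 63–78 m interval has Δρ < 0: lighter water underlies denser water.

63–78 m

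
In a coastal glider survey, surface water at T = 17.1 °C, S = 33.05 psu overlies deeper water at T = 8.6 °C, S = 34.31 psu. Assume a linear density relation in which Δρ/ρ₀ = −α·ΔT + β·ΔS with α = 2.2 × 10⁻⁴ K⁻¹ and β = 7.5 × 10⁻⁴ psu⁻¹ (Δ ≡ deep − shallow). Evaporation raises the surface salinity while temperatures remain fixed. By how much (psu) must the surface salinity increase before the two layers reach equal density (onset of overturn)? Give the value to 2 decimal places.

3.75 psu

Neutral buoyancy requires −α(T_deep − T_surf) + β(S_deep − S_surf′) = 0.
S_surf′ = S_deep − (α/β)·ΔT = 34.31 − (2.2 × 10⁻⁴/7.5 × 10⁻⁴)·(-8.5) = 36.8033 psu.
Increase required: 36.8033 − 33.05 = 3.7533 psu.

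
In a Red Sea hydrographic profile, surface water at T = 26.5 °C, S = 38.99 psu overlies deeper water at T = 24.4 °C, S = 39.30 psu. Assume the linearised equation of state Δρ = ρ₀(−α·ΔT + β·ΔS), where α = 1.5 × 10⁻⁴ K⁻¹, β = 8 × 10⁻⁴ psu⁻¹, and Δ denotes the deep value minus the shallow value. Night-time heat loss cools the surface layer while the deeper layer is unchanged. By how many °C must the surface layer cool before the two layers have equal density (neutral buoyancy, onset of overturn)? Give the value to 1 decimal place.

3.8 °C

Neutral buoyancy requires Δρ = 0, i.e. −α(T_deep − T_surf′) + β(S_deep − S_surf) = 0.
T_surf′ = T_deep − (β/α)·ΔS = 24.4 − (8 × 10⁻⁴/1.5 × 10⁻⁴)·(+0.31) = 22.747 °C.
Cooling required: 26.5 − (22.747) = 3.753 °C.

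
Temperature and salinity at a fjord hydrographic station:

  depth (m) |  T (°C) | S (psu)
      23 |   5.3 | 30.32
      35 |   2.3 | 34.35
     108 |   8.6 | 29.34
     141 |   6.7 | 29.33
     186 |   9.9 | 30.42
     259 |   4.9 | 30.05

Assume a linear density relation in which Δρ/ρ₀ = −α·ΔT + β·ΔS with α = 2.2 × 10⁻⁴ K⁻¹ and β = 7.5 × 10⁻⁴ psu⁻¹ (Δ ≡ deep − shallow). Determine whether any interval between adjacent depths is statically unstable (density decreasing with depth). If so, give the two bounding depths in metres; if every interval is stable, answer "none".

35–108 m

Evaluate Δρ/ρ₀ = −αΔT + βΔS across each adjacent pair:
  23–35 m: −αΔT+βΔS = −(2.2 × 10⁻⁴)(-3.0)+(7.5 × 10⁻⁴)(+4.03) = 3.7 × 10⁻³ → stable
  35–108 m: −αΔT+βΔS = −(2.2 × 10⁻⁴)(+6.3)+(7.5 × 10⁻⁴)(-5.01) = -5.1 × 10⁻³ → UNSTABLE
  108–141 m: −αΔT+βΔS = −(2.2 × 10⁻⁴)(-1.9)+(7.5 × 10⁻⁴)(-0.01) = 4.1 × 10⁻⁴ → stable
  141–186 m: −αΔT+βΔS = −(2.2 × 10⁻⁴)(+3.2)+(7.5 × 10⁻⁴)(+1.09) = 1.1 × 10⁻⁴ → stable
  186–259 m: −αΔT+βΔS = −(2.2 × 10⁻⁴)(-5.0)+(7.5 × 10⁻⁴)(-0.37) = 8.2 × 10⁻⁴ → stable
The 35–108 m interval has Δρ < 0: lighter water underlies denser water.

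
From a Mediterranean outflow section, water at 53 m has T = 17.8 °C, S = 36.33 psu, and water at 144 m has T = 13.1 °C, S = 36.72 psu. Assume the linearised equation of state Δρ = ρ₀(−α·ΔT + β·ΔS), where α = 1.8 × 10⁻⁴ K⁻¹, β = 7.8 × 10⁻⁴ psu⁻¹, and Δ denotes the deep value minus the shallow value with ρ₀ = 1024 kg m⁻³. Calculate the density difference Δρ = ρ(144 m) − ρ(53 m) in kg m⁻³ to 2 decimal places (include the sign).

ΔT = -4.7 K, ΔS = +0.39 psu (deep − shallow).
Δρ/ρ₀ = −(1.8 × 10⁻⁴)(-4.7) + (7.8 × 10⁻⁴)(+0.39) = 1.1502 × 10⁻³.
Δρ = 1024 × (1.1502 × 10⁻³) = +1.18 kg m⁻³.
Positive Δρ: denser below, stable.

+1.18 kg m⁻³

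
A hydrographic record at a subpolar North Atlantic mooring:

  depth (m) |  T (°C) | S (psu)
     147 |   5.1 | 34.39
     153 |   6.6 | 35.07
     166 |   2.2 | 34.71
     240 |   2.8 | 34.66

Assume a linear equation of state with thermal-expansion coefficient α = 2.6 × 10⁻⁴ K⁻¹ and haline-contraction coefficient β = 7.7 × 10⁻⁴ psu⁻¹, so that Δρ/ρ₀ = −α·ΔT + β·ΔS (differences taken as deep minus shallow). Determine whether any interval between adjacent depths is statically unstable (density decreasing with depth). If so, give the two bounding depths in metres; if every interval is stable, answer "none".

Evaluate Δρ/ρ₀ = −αΔT + βΔS across each adjacent pair:
  147–153 m: −αΔT+βΔS = −(2.6 × 10⁻⁴)(+1.5)+(7.7 × 10⁻⁴)(+0.68) = 1.3 × 10⁻⁴ → stable
  153–166 m: −αΔT+βΔS = −(2.6 × 10⁻⁴)(-4.4)+(7.7 × 10⁻⁴)(-0.36) = 8.7 × 10⁻⁴ → stable
  166–240 m: −αΔT+βΔS = −(2.6 × 10⁻⁴)(+0.6)+(7.7 × 10⁻⁴)(-0.05) = -1.9 × 10⁻⁴ → UNSTABLE
The 166–240 m interval has Δρ < 0: lighter water underlies denser water.

166–240 m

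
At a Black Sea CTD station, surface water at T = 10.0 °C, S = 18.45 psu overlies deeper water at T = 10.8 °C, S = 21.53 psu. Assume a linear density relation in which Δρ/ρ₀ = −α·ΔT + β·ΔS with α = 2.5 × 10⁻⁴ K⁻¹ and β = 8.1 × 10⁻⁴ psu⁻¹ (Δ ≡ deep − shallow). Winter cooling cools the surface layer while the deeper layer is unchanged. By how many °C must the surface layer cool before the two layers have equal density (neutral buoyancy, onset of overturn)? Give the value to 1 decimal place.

9.2 °C

Neutral buoyancy requires Δρ = 0, i.e. −α(T_deep − T_surf′) + β(S_deep − S_surf) = 0.
T_surf′ = T_deep − (β/α)·ΔS = 10.8 − (8.1 × 10⁻⁴/2.5 × 10⁻⁴)·(+3.08) = 0.821 °C.
Cooling required: 10.0 − (0.821) = 9.179 °C.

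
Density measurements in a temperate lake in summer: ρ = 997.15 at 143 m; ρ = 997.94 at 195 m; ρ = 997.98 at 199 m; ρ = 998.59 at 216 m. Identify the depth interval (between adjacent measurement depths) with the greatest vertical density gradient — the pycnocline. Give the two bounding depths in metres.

Compute the density gradient over each adjacent pair:
  143–195 m: Δρ/Δz = 0.79/52 = 0.015 kg m⁻⁴
  195–199 m: Δρ/Δz = 0.04/4 = 0.010 kg m⁻⁴
  199–216 m: Δρ/Δz = 0.61/17 = 0.036 kg m⁻⁴
The largest gradient is in the 199–216 m interval — the pycnocline.

199–216 m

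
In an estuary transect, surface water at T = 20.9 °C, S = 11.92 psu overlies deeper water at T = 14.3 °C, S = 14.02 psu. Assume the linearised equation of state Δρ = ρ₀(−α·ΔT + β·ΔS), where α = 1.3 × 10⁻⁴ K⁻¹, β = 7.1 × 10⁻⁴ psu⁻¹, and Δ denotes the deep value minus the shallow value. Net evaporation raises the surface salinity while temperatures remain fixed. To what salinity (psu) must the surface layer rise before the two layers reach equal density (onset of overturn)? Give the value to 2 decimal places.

15.23 psu

Neutral buoyancy requires −α(T_deep − T_surf) + β(S_deep − S_surf′) = 0.
S_surf′ = S_deep − (α/β)·ΔT = 14.02 − (1.3 × 10⁻⁴/7.1 × 10⁻⁴)·(-6.6) = 15.2285 psu.
Increase required: 15.2285 − 11.92 = 3.3085 psu.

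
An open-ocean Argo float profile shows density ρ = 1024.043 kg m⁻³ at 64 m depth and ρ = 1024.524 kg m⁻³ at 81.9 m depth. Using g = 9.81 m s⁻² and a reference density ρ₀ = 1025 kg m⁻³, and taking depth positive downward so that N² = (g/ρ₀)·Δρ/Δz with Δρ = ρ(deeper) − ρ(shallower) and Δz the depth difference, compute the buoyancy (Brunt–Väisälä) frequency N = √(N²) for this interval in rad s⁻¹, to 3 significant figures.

0.0160 rad s⁻¹

Δρ = 1024.524 − 1024.043 = 0.481 kg m⁻³ over Δz = 81.9 − 64 = 17.9 m.
N² = (9.81/1025) × (0.481/17.9) = 2.5718 × 10⁻⁴ s⁻².
N = √(2.5718 × 10⁻⁴) = 0.016037 rad s⁻¹ ≈ 0.0160 rad s⁻¹.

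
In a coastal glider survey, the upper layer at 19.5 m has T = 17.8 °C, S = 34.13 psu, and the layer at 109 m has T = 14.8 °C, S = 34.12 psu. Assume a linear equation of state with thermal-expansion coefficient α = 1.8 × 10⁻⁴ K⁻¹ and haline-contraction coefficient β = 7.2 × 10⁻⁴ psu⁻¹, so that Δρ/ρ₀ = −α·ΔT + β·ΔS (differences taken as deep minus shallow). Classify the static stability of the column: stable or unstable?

stable

ΔT = 14.8 − 17.8 = -3.0 K and ΔS = 34.12 − 34.13 = -0.01 psu (deep − shallow).
−αΔT = 5.40 × 10⁻⁴; βΔS = -7.20 × 10⁻⁶; sum Δρ/ρ₀ = 5.328 × 10⁻⁴.
Δρ/ρ₀ > 0, so Δρ > 0: deeper water is denser → statically stable.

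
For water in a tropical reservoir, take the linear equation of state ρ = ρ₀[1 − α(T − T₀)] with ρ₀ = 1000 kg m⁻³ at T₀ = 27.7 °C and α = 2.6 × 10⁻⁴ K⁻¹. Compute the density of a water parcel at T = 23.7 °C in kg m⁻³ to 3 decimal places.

T − T₀ = -4.0 K.
Bracket = 1 − α·(-4.0) = 1 + (1.04 × 10⁻³) = 1.0010400.
ρ = 1000 × 1.0010400 = 1001.040 kg m⁻³.

1001.040 kg m⁻³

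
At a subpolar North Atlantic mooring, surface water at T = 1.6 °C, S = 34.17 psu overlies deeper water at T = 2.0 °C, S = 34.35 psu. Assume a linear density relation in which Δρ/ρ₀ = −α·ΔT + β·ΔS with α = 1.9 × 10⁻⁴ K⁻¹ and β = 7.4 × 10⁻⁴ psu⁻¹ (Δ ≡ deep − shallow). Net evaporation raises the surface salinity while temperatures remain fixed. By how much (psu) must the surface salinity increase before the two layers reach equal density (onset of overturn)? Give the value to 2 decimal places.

0.08 psu

Neutral buoyancy requires −α(T_deep − T_surf) + β(S_deep − S_surf′) = 0.
S_surf′ = S_deep − (α/β)·ΔT = 34.35 − (1.9 × 10⁻⁴/7.4 × 10⁻⁴)·(+0.4) = 34.2473 psu.
Increase required: 34.2473 − 34.17 = 0.0773 psu.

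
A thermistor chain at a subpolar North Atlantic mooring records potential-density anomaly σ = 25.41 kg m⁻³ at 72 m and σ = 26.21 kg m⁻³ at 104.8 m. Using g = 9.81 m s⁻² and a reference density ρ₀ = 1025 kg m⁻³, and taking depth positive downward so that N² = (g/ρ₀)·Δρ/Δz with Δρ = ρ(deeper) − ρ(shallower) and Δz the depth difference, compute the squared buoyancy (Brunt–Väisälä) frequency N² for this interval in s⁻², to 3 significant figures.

2.33 × 10⁻⁴ s⁻²

Δρ = 1026.21 − 1025.41 = 0.80 kg m⁻³ over Δz = 104.8 − 72 = 32.8 m.
N² = (9.81/1025) × (0.80/32.8) = 2.3343 × 10⁻⁴ s⁻² ≈ 2.33 × 10⁻⁴ s⁻².
Since Δρ > 0 the layer is stably stratified.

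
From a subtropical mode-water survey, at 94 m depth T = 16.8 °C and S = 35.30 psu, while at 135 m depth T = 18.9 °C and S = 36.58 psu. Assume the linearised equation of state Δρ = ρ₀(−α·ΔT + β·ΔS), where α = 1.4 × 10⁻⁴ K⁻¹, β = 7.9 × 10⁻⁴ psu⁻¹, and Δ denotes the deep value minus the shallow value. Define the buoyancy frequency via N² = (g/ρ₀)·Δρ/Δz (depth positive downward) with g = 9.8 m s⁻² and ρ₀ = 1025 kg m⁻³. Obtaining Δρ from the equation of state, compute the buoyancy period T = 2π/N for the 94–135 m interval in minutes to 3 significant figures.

8.00 min

ΔT = +2.1 K, ΔS = +1.28 psu (deep − shallow).
Δρ/ρ₀ = −αΔT + βΔS = -2.94 × 10⁻⁴ + 1.0112 × 10⁻³ = 7.172 × 10⁻⁴, so Δρ ≈ 0.7351 kg m⁻³.
N² = (g/ρ₀)·Δρ/Δz = g·(Δρ/ρ₀)/Δz = 9.8 × 7.172 × 10⁻⁴ / 41 = 1.7143 × 10⁻⁴ s⁻².
N = √(1.7143 × 10⁻⁴) = 0.013093 rad s⁻¹ → T = 2π/N = 479.89 s = 7.9982 min ≈ 8.00 min.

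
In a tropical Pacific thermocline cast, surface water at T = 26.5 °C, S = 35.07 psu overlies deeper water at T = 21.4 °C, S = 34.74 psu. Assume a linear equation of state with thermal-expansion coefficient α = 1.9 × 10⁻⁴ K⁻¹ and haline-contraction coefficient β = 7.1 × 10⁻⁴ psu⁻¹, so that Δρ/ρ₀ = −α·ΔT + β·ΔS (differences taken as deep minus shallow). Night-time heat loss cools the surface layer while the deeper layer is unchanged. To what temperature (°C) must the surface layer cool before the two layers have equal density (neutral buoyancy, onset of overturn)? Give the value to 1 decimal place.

Neutral buoyancy requires Δρ = 0, i.e. −α(T_deep − T_surf′) + β(S_deep − S_surf) = 0.
T_surf′ = T_deep − (β/α)·ΔS = 21.4 − (7.1 × 10⁻⁴/1.9 × 10⁻⁴)·(-0.33) = 22.633 °C.
Cooling required: 26.5 − (22.633) = 3.867 °C.

22.6 °C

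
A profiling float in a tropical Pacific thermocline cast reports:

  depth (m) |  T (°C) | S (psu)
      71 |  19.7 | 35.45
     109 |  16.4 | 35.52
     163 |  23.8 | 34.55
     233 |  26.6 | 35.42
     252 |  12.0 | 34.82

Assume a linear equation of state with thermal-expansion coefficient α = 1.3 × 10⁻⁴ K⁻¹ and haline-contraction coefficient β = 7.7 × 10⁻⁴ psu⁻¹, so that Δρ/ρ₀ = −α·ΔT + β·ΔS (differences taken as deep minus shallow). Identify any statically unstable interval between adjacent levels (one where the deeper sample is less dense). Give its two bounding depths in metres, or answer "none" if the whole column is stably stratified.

Evaluate Δρ/ρ₀ = −αΔT + βΔS across each adjacent pair:
  71–109 m: −αΔT+βΔS = −(1.3 × 10⁻⁴)(-3.3)+(7.7 × 10⁻⁴)(+0.07) = 4.8 × 10⁻⁴ → stable
  109–163 m: −αΔT+βΔS = −(1.3 × 10⁻⁴)(+7.4)+(7.7 × 10⁻⁴)(-0.97) = -1.7 × 10⁻³ → UNSTABLE
  163–233 m: −αΔT+βΔS = −(1.3 × 10⁻⁴)(+2.8)+(7.7 × 10⁻⁴)(+0.87) = 3.1 × 10⁻⁴ → stable
  233–252 m: −αΔT+βΔS = −(1.3 × 10⁻⁴)(-14.6)+(7.7 × 10⁻⁴)(-0.60) = 1.4 × 10⁻³ → stable
The 109–163 m interval has Δρ < 0: lighter water underlies denser water.

109–163 m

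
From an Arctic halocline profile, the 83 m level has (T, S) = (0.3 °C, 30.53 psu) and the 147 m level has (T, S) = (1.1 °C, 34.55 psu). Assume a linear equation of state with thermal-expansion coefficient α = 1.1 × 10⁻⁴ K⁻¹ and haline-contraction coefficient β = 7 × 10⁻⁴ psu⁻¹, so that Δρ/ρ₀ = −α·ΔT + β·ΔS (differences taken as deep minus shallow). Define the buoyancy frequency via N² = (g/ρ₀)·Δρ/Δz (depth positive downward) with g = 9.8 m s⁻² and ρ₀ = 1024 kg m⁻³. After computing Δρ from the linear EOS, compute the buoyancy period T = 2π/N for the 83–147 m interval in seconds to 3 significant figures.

308 s

ΔT = +0.8 K, ΔS = +4.02 psu (deep − shallow).
Δρ/ρ₀ = −αΔT + βΔS = -8.80 × 10⁻⁵ + 2.814 × 10⁻³ = 2.726 × 10⁻³, so Δρ ≈ 2.791 kg m⁻³.
N² = (g/ρ₀)·Δρ/Δz = g·(Δρ/ρ₀)/Δz = 9.8 × 2.726 × 10⁻³ / 64 = 4.1742 × 10⁻⁴ s⁻².
N = √(4.1742 × 10⁻⁴) = 0.020431 rad s⁻¹ → T = 2π/N = 307.53 s ≈ 308 s.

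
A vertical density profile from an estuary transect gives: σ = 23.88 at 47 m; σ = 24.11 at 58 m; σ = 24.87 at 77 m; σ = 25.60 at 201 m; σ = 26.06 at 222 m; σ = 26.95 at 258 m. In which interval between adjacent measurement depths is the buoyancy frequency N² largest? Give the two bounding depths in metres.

58–77 m

Compute the density gradient over each adjacent pair:
  47–58 m: Δρ/Δz = 0.23/11 = 0.021 kg m⁻⁴
  58–77 m: Δρ/Δz = 0.76/19 = 0.040 kg m⁻⁴
  77–201 m: Δρ/Δz = 0.73/124 = 5.9 × 10⁻³ kg m⁻⁴
  201–222 m: Δρ/Δz = 0.46/21 = 0.022 kg m⁻⁴
  222–258 m: Δρ/Δz = 0.89/36 = 0.025 kg m⁻⁴
The largest gradient is in the 58–77 m interval — the pycnocline.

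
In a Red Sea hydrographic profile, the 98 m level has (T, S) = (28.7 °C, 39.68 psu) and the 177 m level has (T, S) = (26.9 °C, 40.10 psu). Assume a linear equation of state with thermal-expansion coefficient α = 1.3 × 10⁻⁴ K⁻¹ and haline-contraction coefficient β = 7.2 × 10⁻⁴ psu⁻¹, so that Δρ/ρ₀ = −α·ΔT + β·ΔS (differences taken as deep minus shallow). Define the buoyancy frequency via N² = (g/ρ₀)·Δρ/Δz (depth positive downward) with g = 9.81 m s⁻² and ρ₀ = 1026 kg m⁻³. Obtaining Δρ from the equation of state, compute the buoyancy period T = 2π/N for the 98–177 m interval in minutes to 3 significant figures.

ΔT = -1.8 K, ΔS = +0.42 psu (deep − shallow).
Δρ/ρ₀ = −αΔT + βΔS = 2.34 × 10⁻⁴ + 3.024 × 10⁻⁴ = 5.364 × 10⁻⁴, so Δρ ≈ 0.5503 kg m⁻³.
N² = (g/ρ₀)·Δρ/Δz = g·(Δρ/ρ₀)/Δz = 9.81 × 5.364 × 10⁻⁴ / 79 = 6.6609 × 10⁻⁵ s⁻².
N = √(6.6609 × 10⁻⁵) = 8.1614 × 10⁻³ rad s⁻¹ → T = 2π/N = 769.87 s = 12.831 min ≈ 12.8 min.

12.8 min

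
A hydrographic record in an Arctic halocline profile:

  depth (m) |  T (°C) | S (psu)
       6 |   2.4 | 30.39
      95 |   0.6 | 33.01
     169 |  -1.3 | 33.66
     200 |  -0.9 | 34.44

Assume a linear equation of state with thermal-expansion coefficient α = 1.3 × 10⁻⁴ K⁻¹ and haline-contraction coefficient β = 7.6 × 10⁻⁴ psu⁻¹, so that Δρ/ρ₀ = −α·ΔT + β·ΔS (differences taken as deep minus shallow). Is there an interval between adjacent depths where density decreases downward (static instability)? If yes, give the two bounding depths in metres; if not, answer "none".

none

Evaluate Δρ/ρ₀ = −αΔT + βΔS across each adjacent pair:
  6–95 m: −αΔT+βΔS = −(1.3 × 10⁻⁴)(-1.8)+(7.6 × 10⁻⁴)(+2.62) = 2.2 × 10⁻³ → stable
  95–169 m: −αΔT+βΔS = −(1.3 × 10⁻⁴)(-1.9)+(7.6 × 10⁻⁴)(+0.65) = 7.4 × 10⁻⁴ → stable
  169–200 m: −αΔT+βΔS = −(1.3 × 10⁻⁴)(+0.4)+(7.6 × 10⁻⁴)(+0.78) = 5.4 × 10⁻⁴ → stable
Every interval has Δρ > 0: the column is stably stratified throughout.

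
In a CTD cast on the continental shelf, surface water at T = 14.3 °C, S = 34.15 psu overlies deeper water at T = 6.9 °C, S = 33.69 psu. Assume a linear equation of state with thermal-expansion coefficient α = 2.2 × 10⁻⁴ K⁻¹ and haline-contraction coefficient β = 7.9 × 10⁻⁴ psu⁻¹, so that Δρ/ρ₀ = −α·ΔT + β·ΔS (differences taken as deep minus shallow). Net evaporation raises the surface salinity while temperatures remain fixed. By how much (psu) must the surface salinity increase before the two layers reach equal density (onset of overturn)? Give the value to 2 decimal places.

Neutral buoyancy requires −α(T_deep − T_surf) + β(S_deep − S_surf′) = 0.
S_surf′ = S_deep − (α/β)·ΔT = 33.69 − (2.2 × 10⁻⁴/7.9 × 10⁻⁴)·(-7.4) = 35.7508 psu.
Increase required: 35.7508 − 34.15 = 1.6008 psu.

1.60 psu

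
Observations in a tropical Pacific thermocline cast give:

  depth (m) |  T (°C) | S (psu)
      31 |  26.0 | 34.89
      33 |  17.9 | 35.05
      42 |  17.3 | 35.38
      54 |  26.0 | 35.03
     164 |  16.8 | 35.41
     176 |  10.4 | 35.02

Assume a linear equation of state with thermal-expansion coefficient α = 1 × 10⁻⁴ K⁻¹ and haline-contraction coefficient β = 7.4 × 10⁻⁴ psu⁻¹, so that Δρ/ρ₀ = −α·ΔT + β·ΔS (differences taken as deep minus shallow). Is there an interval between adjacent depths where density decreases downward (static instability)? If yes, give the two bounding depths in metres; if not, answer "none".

Evaluate Δρ/ρ₀ = −αΔT + βΔS across each adjacent pair:
  31–33 m: −αΔT+βΔS = −(1 × 10⁻⁴)(-8.1)+(7.4 × 10⁻⁴)(+0.16) = 9.3 × 10⁻⁴ → stable
  33–42 m: −αΔT+βΔS = −(1 × 10⁻⁴)(-0.6)+(7.4 × 10⁻⁴)(+0.33) = 3.0 × 10⁻⁴ → stable
  42–54 m: −αΔT+βΔS = −(1 × 10⁻⁴)(+8.7)+(7.4 × 10⁻⁴)(-0.35) = -1.1 × 10⁻³ → UNSTABLE
  54–164 m: −αΔT+βΔS = −(1 × 10⁻⁴)(-9.2)+(7.4 × 10⁻⁴)(+0.38) = 1.2 × 10⁻³ → stable
  164–176 m: −αΔT+βΔS = −(1 × 10⁻⁴)(-6.4)+(7.4 × 10⁻⁴)(-0.39) = 3.5 × 10⁻⁴ → stable
The 42–54 m interval has Δρ < 0: lighter water underlies denser water.

42–54 m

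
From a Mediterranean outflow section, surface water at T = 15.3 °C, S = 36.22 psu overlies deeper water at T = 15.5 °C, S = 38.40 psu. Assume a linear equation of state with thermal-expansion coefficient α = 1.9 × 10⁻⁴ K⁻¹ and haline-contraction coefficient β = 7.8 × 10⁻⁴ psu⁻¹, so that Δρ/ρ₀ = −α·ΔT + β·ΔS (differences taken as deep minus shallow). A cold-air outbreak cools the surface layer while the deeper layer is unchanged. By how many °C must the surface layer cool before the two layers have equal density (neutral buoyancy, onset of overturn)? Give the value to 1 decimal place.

8.7 °C

Neutral buoyancy requires Δρ = 0, i.e. −α(T_deep − T_surf′) + β(S_deep − S_surf) = 0.
T_surf′ = T_deep − (β/α)·ΔS = 15.5 − (7.8 × 10⁻⁴/1.9 × 10⁻⁴)·(+2.18) = 6.551 °C.
Cooling required: 15.3 − (6.551) = 8.749 °C.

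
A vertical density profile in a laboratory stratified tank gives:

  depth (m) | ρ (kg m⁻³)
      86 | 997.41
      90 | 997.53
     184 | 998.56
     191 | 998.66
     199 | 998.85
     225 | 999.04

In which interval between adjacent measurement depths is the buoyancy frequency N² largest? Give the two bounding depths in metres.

Compute the density gradient over each adjacent pair:
  86–90 m: Δρ/Δz = 0.12/4 = 0.030 kg m⁻⁴
  90–184 m: Δρ/Δz = 1.03/94 = 0.011 kg m⁻⁴
  184–191 m: Δρ/Δz = 0.10/7 = 0.014 kg m⁻⁴
  191–199 m: Δρ/Δz = 0.19/8 = 0.024 kg m⁻⁴
  199–225 m: Δρ/Δz = 0.19/26 = 7.3 × 10⁻³ kg m⁻⁴
The largest gradient is in the 86–90 m interval — the pycnocline.

86–90 m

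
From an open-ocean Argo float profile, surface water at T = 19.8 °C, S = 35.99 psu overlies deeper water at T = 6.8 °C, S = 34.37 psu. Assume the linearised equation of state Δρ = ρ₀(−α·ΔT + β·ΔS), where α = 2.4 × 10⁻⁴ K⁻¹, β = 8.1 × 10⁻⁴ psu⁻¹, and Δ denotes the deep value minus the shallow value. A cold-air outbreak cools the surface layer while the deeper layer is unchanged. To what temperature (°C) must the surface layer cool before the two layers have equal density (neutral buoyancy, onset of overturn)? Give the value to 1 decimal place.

Neutral buoyancy requires Δρ = 0, i.e. −α(T_deep − T_surf′) + β(S_deep − S_surf) = 0.
T_surf′ = T_deep − (β/α)·ΔS = 6.8 − (8.1 × 10⁻⁴/2.4 × 10⁻⁴)·(-1.62) = 12.267 °C.
Cooling required: 19.8 − (12.267) = 7.533 °C.

12.3 °C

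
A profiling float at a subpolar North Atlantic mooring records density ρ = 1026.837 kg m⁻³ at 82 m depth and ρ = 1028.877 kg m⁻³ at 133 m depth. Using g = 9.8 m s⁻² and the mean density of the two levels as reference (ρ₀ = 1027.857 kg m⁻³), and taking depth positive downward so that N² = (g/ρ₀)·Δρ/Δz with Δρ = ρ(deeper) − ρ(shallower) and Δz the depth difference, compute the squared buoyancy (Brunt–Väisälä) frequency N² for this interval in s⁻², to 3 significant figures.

3.81 × 10⁻⁴ s⁻²

Δρ = 1028.877 − 1026.837 = 2.040 kg m⁻³ over Δz = 133 − 82 = 51 m.
N² = (9.8/1027.857) × (2.040/51) = 3.8138 × 10⁻⁴ s⁻² ≈ 3.81 × 10⁻⁴ s⁻².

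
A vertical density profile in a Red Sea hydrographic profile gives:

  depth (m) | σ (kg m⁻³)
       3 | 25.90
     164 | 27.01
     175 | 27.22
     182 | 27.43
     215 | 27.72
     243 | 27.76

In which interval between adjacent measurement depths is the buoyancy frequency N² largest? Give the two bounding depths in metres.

175–182 m

Compute the density gradient over each adjacent pair:
  3–164 m: Δρ/Δz = 1.11/161 = 6.9 × 10⁻³ kg m⁻⁴
  164–175 m: Δρ/Δz = 0.21/11 = 0.019 kg m⁻⁴
  175–182 m: Δρ/Δz = 0.21/7 = 0.030 kg m⁻⁴
  182–215 m: Δρ/Δz = 0.29/33 = 8.8 × 10⁻³ kg m⁻⁴
  215–243 m: Δρ/Δz = 0.04/28 = 1.4 × 10⁻³ kg m⁻⁴
The largest gradient is in the 175–182 m interval — the pycnocline.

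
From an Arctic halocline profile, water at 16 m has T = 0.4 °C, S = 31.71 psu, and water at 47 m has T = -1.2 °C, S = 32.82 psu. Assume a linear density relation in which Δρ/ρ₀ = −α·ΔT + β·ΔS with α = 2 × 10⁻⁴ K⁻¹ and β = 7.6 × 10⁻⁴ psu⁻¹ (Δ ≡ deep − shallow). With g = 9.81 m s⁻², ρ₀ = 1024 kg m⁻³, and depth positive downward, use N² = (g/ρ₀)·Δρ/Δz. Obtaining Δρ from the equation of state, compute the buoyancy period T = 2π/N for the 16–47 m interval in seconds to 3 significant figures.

ΔT = -1.6 K, ΔS = +1.11 psu (deep − shallow).
Δρ/ρ₀ = −αΔT + βΔS = 3.20 × 10⁻⁴ + 8.436 × 10⁻⁴ = 1.1636 × 10⁻³, so Δρ ≈ 1.192 kg m⁻³.
N² = (g/ρ₀)·Δρ/Δz = g·(Δρ/ρ₀)/Δz = 9.81 × 1.1636 × 10⁻³ / 31 = 3.6822 × 10⁻⁴ s⁻².
N = √(3.6822 × 10⁻⁴) = 0.019189 rad s⁻¹ → T = 2π/N = 327.44 s ≈ 327 s.

327 s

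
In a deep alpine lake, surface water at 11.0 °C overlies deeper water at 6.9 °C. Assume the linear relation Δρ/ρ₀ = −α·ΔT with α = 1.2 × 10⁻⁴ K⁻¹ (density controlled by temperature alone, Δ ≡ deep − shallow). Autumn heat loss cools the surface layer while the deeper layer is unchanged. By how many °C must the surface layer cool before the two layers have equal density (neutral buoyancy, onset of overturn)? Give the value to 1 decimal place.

4.1 °C

With temperature the only control, equal density requires T_surf′ = T_deep.
T_surf′ = 6.9 °C.
Cooling required: 11.0 − 6.9 = 4.1 °C.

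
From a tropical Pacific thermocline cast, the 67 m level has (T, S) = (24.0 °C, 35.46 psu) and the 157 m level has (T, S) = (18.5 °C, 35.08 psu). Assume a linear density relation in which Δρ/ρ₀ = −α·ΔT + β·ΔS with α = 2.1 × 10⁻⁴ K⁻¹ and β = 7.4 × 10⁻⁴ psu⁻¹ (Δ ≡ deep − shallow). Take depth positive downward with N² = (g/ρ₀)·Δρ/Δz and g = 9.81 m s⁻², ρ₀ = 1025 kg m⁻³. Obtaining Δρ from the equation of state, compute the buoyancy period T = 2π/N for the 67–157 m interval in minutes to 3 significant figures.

10.7 min

ΔT = -5.5 K, ΔS = -0.38 psu (deep − shallow).
Δρ/ρ₀ = −αΔT + βΔS = 1.155 × 10⁻³ − 2.812 × 10⁻⁴ = 8.738 × 10⁻⁴, so Δρ ≈ 0.8956 kg m⁻³.
N² = (g/ρ₀)·Δρ/Δz = g·(Δρ/ρ₀)/Δz = 9.81 × 8.738 × 10⁻⁴ / 90 = 9.5244 × 10⁻⁵ s⁻².
N = √(9.5244 × 10⁻⁵) = 9.7593 × 10⁻³ rad s⁻¹ → T = 2π/N = 643.82 s = 10.730 min ≈ 10.7 min.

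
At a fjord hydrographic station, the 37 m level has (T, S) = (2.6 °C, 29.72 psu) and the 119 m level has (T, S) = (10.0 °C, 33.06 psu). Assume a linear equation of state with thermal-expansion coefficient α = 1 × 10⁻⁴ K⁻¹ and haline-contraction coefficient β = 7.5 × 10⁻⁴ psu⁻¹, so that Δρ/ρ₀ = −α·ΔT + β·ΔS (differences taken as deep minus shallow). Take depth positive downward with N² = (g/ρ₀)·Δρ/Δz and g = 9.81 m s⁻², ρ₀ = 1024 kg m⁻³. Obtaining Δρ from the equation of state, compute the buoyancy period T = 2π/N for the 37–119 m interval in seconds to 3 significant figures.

432 s

ΔT = +7.4 K, ΔS = +3.34 psu (deep − shallow).
Δρ/ρ₀ = −αΔT + βΔS = -7.40 × 10⁻⁴ + 2.505 × 10⁻³ = 1.765 × 10⁻³, so Δρ ≈ 1.807 kg m⁻³.
N² = (g/ρ₀)·Δρ/Δz = g·(Δρ/ρ₀)/Δz = 9.81 × 1.765 × 10⁻³ / 82 = 2.1115 × 10⁻⁴ s⁻².
N = √(2.1115 × 10⁻⁴) = 0.014531 rad s⁻¹ → T = 2π/N = 432.40 s ≈ 432 s.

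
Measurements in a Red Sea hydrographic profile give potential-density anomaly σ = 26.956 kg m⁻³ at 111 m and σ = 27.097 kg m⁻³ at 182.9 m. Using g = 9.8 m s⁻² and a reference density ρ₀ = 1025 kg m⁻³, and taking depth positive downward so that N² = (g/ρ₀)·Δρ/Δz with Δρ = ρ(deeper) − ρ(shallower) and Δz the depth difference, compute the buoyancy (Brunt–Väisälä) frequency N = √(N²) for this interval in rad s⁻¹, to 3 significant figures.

4.33 × 10⁻³ rad s⁻¹

Δρ = 1027.097 − 1026.956 = 0.141 kg m⁻³ over Δz = 182.9 − 111 = 71.9 m.
N² = (9.8/1025) × (0.141/71.9) = 1.8750 × 10⁻⁵ s⁻².
N = √(1.8750 × 10⁻⁵) = 4.3301 × 10⁻³ rad s⁻¹ ≈ 4.33 × 10⁻³ rad s⁻¹.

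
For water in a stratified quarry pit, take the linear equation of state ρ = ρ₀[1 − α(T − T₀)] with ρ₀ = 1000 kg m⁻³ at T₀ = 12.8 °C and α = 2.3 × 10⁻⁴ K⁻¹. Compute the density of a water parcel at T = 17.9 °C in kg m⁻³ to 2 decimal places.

T − T₀ = +5.1 K.
Bracket = 1 − α·(+5.1) = 1 + (-1.173 × 10⁻³) = 0.9988270.
ρ = 1000 × 0.9988270 = 998.83 kg m⁻³.

998.83 kg m⁻³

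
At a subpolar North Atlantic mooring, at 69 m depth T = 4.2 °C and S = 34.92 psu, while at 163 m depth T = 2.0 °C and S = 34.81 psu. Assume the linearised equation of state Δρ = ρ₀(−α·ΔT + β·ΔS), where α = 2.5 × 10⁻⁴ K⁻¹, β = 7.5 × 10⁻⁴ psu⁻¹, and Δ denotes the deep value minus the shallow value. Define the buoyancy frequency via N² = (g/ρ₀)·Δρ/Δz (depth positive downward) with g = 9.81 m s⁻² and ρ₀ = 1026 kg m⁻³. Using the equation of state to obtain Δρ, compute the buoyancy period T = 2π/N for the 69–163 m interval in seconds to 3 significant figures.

900 s

ΔT = -2.2 K, ΔS = -0.11 psu (deep − shallow).
Δρ/ρ₀ = −αΔT + βΔS = 5.50 × 10⁻⁴ − 8.25 × 10⁻⁵ = 4.675 × 10⁻⁴, so Δρ ≈ 0.4797 kg m⁻³.
N² = (g/ρ₀)·Δρ/Δz = g·(Δρ/ρ₀)/Δz = 9.81 × 4.675 × 10⁻⁴ / 94 = 4.8789 × 10⁻⁵ s⁻².
N = √(4.8789 × 10⁻⁵) = 6.9849 × 10⁻³ rad s⁻¹ → T = 2π/N = 899.54 s ≈ 900 s.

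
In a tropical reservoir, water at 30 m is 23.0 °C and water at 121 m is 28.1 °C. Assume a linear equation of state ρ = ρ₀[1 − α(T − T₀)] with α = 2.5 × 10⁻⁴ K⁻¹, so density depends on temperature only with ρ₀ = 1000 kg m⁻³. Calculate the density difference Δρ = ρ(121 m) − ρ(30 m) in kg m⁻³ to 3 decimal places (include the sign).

-1.275 kg m⁻³

ΔT = +5.1 K, Δρ/ρ₀ = −αΔT = -1.275 × 10⁻³.
Δρ = 1000 × (-1.275 × 10⁻³) = -1.275 kg m⁻³.
Negative Δρ: lighter below, statically unstable.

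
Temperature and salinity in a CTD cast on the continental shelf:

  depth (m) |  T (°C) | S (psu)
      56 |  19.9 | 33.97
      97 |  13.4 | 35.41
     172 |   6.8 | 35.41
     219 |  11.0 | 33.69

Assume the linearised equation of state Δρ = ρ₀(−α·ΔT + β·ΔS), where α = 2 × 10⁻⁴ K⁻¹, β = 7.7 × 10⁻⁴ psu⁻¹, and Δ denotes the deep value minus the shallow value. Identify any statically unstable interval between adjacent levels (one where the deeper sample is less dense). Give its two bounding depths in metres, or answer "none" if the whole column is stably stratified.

172–219 m

Evaluate Δρ/ρ₀ = −αΔT + βΔS across each adjacent pair:
  56–97 m: −αΔT+βΔS = −(2 × 10⁻⁴)(-6.5)+(7.7 × 10⁻⁴)(+1.44) = 2.4 × 10⁻³ → stable
  97–172 m: −αΔT+βΔS = −(2 × 10⁻⁴)(-6.6)+(7.7 × 10⁻⁴)(+0.00) = 1.3 × 10⁻³ → stable
  172–219 m: −αΔT+βΔS = −(2 × 10⁻⁴)(+4.2)+(7.7 × 10⁻⁴)(-1.72) = -2.2 × 10⁻³ → UNSTABLE
The 172–219 m interval has Δρ < 0: lighter water underlies denser water.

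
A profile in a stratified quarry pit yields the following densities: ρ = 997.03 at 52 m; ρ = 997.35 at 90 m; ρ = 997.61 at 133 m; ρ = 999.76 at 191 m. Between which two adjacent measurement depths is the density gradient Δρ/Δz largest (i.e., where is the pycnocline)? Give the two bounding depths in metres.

133–191 m

Compute the density gradient over each adjacent pair:
  52–90 m: Δρ/Δz = 0.32/38 = 8.4 × 10⁻³ kg m⁻⁴
  90–133 m: Δρ/Δz = 0.26/43 = 6.0 × 10⁻³ kg m⁻⁴
  133–191 m: Δρ/Δz = 2.15/58 = 0.037 kg m⁻⁴
The largest gradient is in the 133–191 m interval — the pycnocline.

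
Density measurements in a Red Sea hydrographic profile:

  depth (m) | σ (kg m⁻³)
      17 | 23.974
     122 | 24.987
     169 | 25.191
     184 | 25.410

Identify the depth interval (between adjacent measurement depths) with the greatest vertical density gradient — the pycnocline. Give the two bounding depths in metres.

Compute the density gradient over each adjacent pair:
  17–122 m: Δρ/Δz = 1.013/105 = 9.6 × 10⁻³ kg m⁻⁴
  122–169 m: Δρ/Δz = 0.204/47 = 4.3 × 10⁻³ kg m⁻⁴
  169–184 m: Δρ/Δz = 0.219/15 = 0.015 kg m⁻⁴
The largest gradient is in the 169–184 m interval — the pycnocline.

169–184 m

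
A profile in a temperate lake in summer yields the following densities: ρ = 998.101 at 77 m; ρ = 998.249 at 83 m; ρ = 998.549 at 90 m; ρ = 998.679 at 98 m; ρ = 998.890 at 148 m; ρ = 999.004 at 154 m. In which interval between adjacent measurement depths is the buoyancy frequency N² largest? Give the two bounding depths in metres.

Compute the density gradient over each adjacent pair:
  77–83 m: Δρ/Δz = 0.148/6 = 0.025 kg m⁻⁴
  83–90 m: Δρ/Δz = 0.300/7 = 0.043 kg m⁻⁴
  90–98 m: Δρ/Δz = 0.130/8 = 0.016 kg m⁻⁴
  98–148 m: Δρ/Δz = 0.211/50 = 4.2 × 10⁻³ kg m⁻⁴
  148–154 m: Δρ/Δz = 0.114/6 = 0.019 kg m⁻⁴
The largest gradient is in the 83–90 m interval — the pycnocline.

83–90 m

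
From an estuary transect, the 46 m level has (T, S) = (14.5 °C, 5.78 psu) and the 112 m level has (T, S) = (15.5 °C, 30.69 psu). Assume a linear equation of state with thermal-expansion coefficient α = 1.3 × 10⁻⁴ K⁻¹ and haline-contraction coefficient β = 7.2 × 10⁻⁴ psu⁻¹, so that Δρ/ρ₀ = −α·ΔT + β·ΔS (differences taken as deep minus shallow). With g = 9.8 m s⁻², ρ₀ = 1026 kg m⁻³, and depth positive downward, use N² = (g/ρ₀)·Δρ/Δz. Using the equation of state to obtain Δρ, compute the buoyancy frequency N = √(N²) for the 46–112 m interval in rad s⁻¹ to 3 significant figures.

0.0514 rad s⁻¹

ΔT = +1.0 K, ΔS = +24.91 psu (deep − shallow).
Δρ/ρ₀ = −αΔT + βΔS = -1.30 × 10⁻⁴ + 0.0179352 = 0.0178052, so Δρ ≈ 18.27 kg m⁻³.
N² = (g/ρ₀)·Δρ/Δz = g·(Δρ/ρ₀)/Δz = 9.8 × 0.0178052 / 66 = 2.6438 × 10⁻³ s⁻².
N = √(2.6438 × 10⁻³) = 0.051418 rad s⁻¹ ≈ 0.0514 rad s⁻¹.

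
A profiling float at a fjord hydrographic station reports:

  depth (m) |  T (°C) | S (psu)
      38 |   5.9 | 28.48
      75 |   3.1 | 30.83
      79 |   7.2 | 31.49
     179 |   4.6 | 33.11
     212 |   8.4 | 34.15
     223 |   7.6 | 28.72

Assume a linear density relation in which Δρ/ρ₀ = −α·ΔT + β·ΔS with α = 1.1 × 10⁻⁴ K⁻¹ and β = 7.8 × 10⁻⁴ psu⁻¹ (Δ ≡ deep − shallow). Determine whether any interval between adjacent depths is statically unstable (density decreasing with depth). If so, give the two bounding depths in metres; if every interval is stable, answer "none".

212–223 m

Evaluate Δρ/ρ₀ = −αΔT + βΔS across each adjacent pair:
  38–75 m: −αΔT+βΔS = −(1.1 × 10⁻⁴)(-2.8)+(7.8 × 10⁻⁴)(+2.35) = 2.1 × 10⁻³ → stable
  75–79 m: −αΔT+βΔS = −(1.1 × 10⁻⁴)(+4.1)+(7.8 × 10⁻⁴)(+0.66) = 6.4 × 10⁻⁵ → stable
  79–179 m: −αΔT+βΔS = −(1.1 × 10⁻⁴)(-2.6)+(7.8 × 10⁻⁴)(+1.62) = 1.5 × 10⁻³ → stable
  179–212 m: −αΔT+βΔS = −(1.1 × 10⁻⁴)(+3.8)+(7.8 × 10⁻⁴)(+1.04) = 3.9 × 10⁻⁴ → stable
  212–223 m: −αΔT+βΔS = −(1.1 × 10⁻⁴)(-0.8)+(7.8 × 10⁻⁴)(-5.43) = -4.1 × 10⁻³ → UNSTABLE
The 212–223 m interval has Δρ < 0: lighter water underlies denser water.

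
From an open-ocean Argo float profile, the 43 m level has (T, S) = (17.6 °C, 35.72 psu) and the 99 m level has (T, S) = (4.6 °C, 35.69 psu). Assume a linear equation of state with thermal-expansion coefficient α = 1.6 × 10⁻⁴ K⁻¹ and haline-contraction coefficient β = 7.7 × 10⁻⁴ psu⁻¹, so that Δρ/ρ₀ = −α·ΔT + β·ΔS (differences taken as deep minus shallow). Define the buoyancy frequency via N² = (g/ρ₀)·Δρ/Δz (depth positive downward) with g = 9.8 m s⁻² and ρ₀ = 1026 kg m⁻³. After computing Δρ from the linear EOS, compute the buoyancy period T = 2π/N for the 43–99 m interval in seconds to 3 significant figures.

331 s

ΔT = -13.0 K, ΔS = -0.03 psu (deep − shallow).
Δρ/ρ₀ = −αΔT + βΔS = 2.08 × 10⁻³ − 2.31 × 10⁻⁵ = 2.0569 × 10⁻³, so Δρ ≈ 2.110 kg m⁻³.
N² = (g/ρ₀)·Δρ/Δz = g·(Δρ/ρ₀)/Δz = 9.8 × 2.0569 × 10⁻³ / 56 = 3.5996 × 10⁻⁴ s⁻².
N = √(3.5996 × 10⁻⁴) = 0.018973 rad s⁻¹ → T = 2π/N = 331.16 s ≈ 331 s.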